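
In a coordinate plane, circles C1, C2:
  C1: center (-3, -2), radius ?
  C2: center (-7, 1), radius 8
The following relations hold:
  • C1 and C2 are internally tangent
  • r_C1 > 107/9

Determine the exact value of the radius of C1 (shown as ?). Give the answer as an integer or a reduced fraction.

13

1. [int C1,C2]  r_C1² − 16r_C1 + 39 = 0  ⇒  r_C1 = 3 or 13
2. given r_C1 > 107/9: keep 13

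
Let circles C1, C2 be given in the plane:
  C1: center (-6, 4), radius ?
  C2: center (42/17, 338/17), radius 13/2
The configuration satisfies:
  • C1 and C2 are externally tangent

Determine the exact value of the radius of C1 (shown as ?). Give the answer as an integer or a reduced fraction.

23/2

1. [ext C1·C2]  r_C1² + 13r_C1 − 1127/4 = 0  ⇒  r_C1 = 23/2 (r>0 drops 1)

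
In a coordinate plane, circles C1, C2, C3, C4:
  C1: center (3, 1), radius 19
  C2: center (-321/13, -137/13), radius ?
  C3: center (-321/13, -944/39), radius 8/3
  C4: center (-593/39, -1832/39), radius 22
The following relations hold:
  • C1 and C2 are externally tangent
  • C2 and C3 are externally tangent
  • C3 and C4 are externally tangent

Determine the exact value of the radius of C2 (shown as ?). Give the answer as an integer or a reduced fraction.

1. [ext C1·C2]  r_C2² + 38r_C2 − 539 = 0  ⇒  r_C2 = 11 (r>0 drops 1)
2. [ext C2·C3]  r_C2² + (16/3)r_C2 − 539/3 = 0  ⇒  r_C2 = 11 (r>0 drops 1)

11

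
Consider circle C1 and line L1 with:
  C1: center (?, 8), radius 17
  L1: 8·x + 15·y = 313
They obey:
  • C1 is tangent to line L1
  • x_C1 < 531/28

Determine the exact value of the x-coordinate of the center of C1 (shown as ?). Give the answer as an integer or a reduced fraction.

1. [C1‖L1]  x_C1² − (193/4)x_C1 − 723 = 0  ⇒  x_C1 = -12 or 241/4
2. given x_C1 < 531/28: keep -12

-12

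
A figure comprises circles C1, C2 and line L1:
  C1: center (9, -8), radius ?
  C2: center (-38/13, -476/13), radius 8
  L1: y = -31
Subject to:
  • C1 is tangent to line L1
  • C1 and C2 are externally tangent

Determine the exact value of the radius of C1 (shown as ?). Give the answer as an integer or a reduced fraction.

1. [C1‖L1]  r_C1² − 529 = 0  ⇒  r_C1 = 23 (r>0 drops 1)
2. [ext C1·C2]  r_C1² + 16r_C1 − 897 = 0  ⇒  r_C1 = 23 (r>0 drops 1)

23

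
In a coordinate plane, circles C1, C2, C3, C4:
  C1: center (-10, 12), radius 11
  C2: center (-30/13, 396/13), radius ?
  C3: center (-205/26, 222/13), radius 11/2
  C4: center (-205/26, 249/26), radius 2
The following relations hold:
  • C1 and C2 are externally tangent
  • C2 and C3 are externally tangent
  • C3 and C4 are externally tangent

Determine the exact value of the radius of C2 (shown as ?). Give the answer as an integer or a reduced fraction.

9

1. [ext C1·C2]  r_C2² + 22r_C2 − 279 = 0  ⇒  r_C2 = 9 (r>0 drops 1)
2. [ext C2·C3]  r_C2² + 11r_C2 − 180 = 0  ⇒  r_C2 = 9 (r>0 drops 1)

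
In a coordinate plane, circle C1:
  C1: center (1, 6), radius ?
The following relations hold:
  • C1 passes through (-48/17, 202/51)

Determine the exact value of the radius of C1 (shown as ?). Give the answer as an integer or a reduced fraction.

13/3

1. [C1∋P]  r_C1² − 169/9 = 0  ⇒  r_C1 = 13/3 (r>0 drops 1)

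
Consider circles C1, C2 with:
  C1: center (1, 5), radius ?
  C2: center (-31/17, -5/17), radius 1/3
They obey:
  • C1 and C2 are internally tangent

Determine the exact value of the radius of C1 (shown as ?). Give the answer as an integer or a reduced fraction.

19/3

1. [int C1,C2]  r_C1² − (2/3)r_C1 − 323/9 = 0  ⇒  r_C1 = 19/3 (r>0 drops 1)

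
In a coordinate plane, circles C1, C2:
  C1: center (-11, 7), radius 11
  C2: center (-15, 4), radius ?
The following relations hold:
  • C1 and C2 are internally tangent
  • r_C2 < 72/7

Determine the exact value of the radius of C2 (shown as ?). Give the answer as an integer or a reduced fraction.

1. [int C1,C2]  r_C2² − 22r_C2 + 96 = 0  ⇒  r_C2 = 6 or 16
2. given r_C2 < 72/7: keep 6

6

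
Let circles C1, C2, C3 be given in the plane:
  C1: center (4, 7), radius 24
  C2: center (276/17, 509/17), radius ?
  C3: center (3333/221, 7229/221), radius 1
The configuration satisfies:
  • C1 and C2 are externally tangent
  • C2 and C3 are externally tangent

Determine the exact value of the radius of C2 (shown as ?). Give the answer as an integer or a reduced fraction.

1. [ext C1·C2]  r_C2² + 48r_C2 − 100 = 0  ⇒  r_C2 = 2 (r>0 drops 1)
2. [ext C2·C3]  r_C2² + 2r_C2 − 8 = 0  ⇒  r_C2 = 2 (r>0 drops 1)

2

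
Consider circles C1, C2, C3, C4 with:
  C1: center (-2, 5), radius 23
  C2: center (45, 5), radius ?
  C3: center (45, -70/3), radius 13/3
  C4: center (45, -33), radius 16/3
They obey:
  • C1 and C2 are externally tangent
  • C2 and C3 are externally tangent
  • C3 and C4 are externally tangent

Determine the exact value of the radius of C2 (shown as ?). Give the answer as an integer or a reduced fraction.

1. [ext C1·C2]  r_C2² + 46r_C2 − 1680 = 0  ⇒  r_C2 = 24 (r>0 drops 1)
2. [ext C2·C3]  r_C2² + (26/3)r_C2 − 784 = 0  ⇒  r_C2 = 24 (r>0 drops 1)

24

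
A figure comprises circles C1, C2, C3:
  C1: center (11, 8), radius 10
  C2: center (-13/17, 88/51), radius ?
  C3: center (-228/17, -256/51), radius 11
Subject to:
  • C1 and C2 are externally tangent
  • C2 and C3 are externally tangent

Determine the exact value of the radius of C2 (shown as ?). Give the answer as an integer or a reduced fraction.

10/3

1. [ext C1·C2]  r_C2² + 20r_C2 − 700/9 = 0  ⇒  r_C2 = 10/3 (r>0 drops 1)
2. [ext C2·C3]  r_C2² + 22r_C2 − 760/9 = 0  ⇒  r_C2 = 10/3 (r>0 drops 1)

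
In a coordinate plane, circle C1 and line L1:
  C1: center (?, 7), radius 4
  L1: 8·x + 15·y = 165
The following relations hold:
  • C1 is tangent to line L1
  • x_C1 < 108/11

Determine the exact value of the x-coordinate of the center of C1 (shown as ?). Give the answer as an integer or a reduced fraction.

1. [C1‖L1]  x_C1² − 15x_C1 − 16 = 0  ⇒  x_C1 = -1 or 16
2. given x_C1 < 108/11: keep -1

-1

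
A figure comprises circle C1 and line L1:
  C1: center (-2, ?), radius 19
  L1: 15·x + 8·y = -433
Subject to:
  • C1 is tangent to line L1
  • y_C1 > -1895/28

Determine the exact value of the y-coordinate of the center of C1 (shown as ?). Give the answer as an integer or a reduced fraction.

1. [C1‖L1]  y_C1² + (403/4)y_C1 + 1815/2 = 0  ⇒  y_C1 = -363/4 or -10
2. given y_C1 > -1895/28: keep -10

-10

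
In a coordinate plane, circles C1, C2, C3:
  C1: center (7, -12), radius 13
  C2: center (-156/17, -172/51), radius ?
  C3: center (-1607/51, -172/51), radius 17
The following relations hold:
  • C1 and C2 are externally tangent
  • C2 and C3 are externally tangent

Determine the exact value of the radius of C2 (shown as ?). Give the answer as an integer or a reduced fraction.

16/3

1. [ext C1·C2]  r_C2² + 26r_C2 − 1504/9 = 0  ⇒  r_C2 = 16/3 (r>0 drops 1)
2. [ext C2·C3]  r_C2² + 34r_C2 − 1888/9 = 0  ⇒  r_C2 = 16/3 (r>0 drops 1)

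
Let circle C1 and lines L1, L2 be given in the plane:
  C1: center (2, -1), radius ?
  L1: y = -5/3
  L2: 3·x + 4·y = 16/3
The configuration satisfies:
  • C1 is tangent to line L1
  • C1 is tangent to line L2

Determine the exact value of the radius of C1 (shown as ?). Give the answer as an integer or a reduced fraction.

2/3

1. [C1‖L1]  r_C1² − 4/9 = 0  ⇒  r_C1 = 2/3 (r>0 drops 1)
2. [C1‖L2]  r_C1² − 4/9 = 0  ⇒  r_C1 = 2/3 (r>0 drops 1)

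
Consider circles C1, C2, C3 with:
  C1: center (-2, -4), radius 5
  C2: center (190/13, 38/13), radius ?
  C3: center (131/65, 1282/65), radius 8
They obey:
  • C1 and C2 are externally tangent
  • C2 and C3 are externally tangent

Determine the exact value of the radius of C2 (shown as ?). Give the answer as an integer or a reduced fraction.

1. [ext C1·C2]  r_C2² + 10r_C2 − 299 = 0  ⇒  r_C2 = 13 (r>0 drops 1)
2. [ext C2·C3]  r_C2² + 16r_C2 − 377 = 0  ⇒  r_C2 = 13 (r>0 drops 1)

13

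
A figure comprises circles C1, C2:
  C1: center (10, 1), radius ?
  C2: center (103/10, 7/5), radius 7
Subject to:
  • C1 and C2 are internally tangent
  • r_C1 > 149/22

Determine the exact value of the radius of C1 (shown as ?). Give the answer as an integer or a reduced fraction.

15/2

1. [int C1,C2]  r_C1² − 14r_C1 + 195/4 = 0  ⇒  r_C1 = 13/2 or 15/2
2. given r_C1 > 149/22: keep 15/2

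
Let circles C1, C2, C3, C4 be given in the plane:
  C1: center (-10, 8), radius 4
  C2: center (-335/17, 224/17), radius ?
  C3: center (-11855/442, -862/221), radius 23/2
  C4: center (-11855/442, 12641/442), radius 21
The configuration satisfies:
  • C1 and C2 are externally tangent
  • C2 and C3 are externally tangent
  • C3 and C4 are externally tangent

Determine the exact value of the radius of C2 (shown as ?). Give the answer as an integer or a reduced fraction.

7

1. [ext C1·C2]  r_C2² + 8r_C2 − 105 = 0  ⇒  r_C2 = 7 (r>0 drops 1)
2. [ext C2·C3]  r_C2² + 23r_C2 − 210 = 0  ⇒  r_C2 = 7 (r>0 drops 1)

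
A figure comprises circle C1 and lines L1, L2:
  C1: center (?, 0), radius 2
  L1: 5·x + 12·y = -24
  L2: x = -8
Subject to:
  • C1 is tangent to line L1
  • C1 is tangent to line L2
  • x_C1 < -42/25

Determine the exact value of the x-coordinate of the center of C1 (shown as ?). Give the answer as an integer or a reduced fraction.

1. [C1‖L1]  x_C1² + (48/5)x_C1 − 4 = 0  ⇒  x_C1 = -10 or 2/5
2. [C1‖L2]  x_C1² + 16x_C1 + 60 = 0  ⇒  x_C1 = -10 or -6

-10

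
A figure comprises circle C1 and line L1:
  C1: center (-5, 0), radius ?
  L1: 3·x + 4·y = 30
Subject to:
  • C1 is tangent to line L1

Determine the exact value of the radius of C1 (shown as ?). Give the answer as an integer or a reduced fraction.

1. [C1‖L1]  r_C1² − 81 = 0  ⇒  r_C1 = 9 (r>0 drops 1)

9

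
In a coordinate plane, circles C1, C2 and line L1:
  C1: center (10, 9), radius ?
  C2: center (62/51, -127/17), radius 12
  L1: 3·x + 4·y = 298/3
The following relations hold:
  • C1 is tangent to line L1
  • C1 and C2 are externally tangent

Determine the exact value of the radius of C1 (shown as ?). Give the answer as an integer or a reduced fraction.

20/3

1. [C1‖L1]  r_C1² − 400/9 = 0  ⇒  r_C1 = 20/3 (r>0 drops 1)
2. [ext C1·C2]  r_C1² + 24r_C1 − 1840/9 = 0  ⇒  r_C1 = 20/3 (r>0 drops 1)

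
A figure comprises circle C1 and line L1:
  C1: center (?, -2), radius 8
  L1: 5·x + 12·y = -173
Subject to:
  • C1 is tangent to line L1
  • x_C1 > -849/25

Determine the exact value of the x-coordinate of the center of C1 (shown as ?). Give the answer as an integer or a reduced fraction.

1. [C1‖L1]  x_C1² + (298/5)x_C1 + 2277/5 = 0  ⇒  x_C1 = -253/5 or -9
2. given x_C1 > -849/25: keep -9

-9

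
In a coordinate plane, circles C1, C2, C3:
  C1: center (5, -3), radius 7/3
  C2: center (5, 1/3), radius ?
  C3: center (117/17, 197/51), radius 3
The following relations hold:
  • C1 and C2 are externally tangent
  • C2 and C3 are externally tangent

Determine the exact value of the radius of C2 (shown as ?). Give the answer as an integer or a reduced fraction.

1. [ext C1·C2]  r_C2² + (14/3)r_C2 − 17/3 = 0  ⇒  r_C2 = 1 (r>0 drops 1)
2. [ext C2·C3]  r_C2² + 6r_C2 − 7 = 0  ⇒  r_C2 = 1 (r>0 drops 1)

1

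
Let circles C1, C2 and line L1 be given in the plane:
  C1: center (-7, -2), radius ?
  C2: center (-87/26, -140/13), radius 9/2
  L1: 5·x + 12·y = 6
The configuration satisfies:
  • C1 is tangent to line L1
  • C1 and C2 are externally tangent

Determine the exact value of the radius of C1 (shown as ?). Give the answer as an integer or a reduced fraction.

1. [C1‖L1]  r_C1² − 25 = 0  ⇒  r_C1 = 5 (r>0 drops 1)
2. [ext C1·C2]  r_C1² + 9r_C1 − 70 = 0  ⇒  r_C1 = 5 (r>0 drops 1)

5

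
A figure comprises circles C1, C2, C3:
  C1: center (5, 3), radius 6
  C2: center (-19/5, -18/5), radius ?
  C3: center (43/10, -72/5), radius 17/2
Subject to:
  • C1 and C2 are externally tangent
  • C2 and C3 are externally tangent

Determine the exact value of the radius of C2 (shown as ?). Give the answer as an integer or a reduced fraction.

5

1. [ext C1·C2]  r_C2² + 12r_C2 − 85 = 0  ⇒  r_C2 = 5 (r>0 drops 1)
2. [ext C2·C3]  r_C2² + 17r_C2 − 110 = 0  ⇒  r_C2 = 5 (r>0 drops 1)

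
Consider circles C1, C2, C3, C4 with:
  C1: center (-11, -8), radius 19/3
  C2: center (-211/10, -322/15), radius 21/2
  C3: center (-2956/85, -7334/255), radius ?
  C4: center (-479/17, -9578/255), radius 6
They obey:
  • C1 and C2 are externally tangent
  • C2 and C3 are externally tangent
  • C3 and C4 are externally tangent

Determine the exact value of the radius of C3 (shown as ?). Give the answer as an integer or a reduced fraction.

1. [ext C2·C3]  r_C3² + 21r_C3 − 130 = 0  ⇒  r_C3 = 5 (r>0 drops 1)
2. [ext C3·C4]  r_C3² + 12r_C3 − 85 = 0  ⇒  r_C3 = 5 (r>0 drops 1)

5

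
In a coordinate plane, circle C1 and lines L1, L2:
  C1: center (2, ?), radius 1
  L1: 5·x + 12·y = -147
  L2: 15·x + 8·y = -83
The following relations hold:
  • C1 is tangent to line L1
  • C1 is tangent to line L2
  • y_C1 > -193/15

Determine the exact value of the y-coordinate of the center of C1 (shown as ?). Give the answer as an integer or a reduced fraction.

-12

1. [C1‖L1]  y_C1² + (157/6)y_C1 + 170 = 0  ⇒  y_C1 = -85/6 or -12
2. [C1‖L2]  y_C1² + (113/4)y_C1 + 195 = 0  ⇒  y_C1 = -65/4 or -12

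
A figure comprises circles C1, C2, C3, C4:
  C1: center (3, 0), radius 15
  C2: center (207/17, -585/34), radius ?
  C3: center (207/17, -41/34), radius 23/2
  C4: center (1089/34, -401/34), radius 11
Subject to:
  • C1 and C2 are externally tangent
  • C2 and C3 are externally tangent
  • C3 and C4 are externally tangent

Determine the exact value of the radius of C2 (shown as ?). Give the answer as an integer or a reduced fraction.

1. [ext C1·C2]  r_C2² + 30r_C2 − 621/4 = 0  ⇒  r_C2 = 9/2 (r>0 drops 1)
2. [ext C2·C3]  r_C2² + 23r_C2 − 495/4 = 0  ⇒  r_C2 = 9/2 (r>0 drops 1)

9/2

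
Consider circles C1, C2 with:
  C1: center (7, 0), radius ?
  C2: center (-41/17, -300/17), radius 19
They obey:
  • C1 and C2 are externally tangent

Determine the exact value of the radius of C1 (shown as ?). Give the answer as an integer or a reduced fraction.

1

1. [ext C1·C2]  r_C1² + 38r_C1 − 39 = 0  ⇒  r_C1 = 1 (r>0 drops 1)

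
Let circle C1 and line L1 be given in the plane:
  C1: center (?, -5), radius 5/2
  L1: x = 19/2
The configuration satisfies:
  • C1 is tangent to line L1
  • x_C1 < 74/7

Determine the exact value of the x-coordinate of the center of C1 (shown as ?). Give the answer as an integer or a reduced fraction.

7

1. [C1‖L1]  x_C1² − 19x_C1 + 84 = 0  ⇒  x_C1 = 7 or 12
2. given x_C1 < 74/7: keep 7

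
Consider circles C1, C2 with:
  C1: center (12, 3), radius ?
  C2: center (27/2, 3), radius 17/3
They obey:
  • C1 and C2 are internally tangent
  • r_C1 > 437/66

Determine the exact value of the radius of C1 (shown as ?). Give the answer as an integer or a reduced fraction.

1. [int C1,C2]  r_C1² − (34/3)r_C1 + 1075/36 = 0  ⇒  r_C1 = 25/6 or 43/6
2. given r_C1 > 437/66: keep 43/6

43/6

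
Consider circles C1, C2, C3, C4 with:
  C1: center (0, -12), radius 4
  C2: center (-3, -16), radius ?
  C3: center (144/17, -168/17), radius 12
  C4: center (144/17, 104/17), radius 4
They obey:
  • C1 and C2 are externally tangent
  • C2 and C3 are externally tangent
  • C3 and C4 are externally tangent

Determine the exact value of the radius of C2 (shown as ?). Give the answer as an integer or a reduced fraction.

1. [ext C1·C2]  r_C2² + 8r_C2 − 9 = 0  ⇒  r_C2 = 1 (r>0 drops 1)
2. [ext C2·C3]  r_C2² + 24r_C2 − 25 = 0  ⇒  r_C2 = 1 (r>0 drops 1)

1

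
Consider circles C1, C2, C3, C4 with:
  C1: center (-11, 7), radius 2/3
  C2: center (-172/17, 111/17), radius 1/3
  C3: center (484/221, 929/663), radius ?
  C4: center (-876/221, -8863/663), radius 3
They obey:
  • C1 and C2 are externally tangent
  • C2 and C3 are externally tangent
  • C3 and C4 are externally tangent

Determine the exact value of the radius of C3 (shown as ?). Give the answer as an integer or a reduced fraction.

1. [ext C2·C3]  r_C3² + (2/3)r_C3 − 533/3 = 0  ⇒  r_C3 = 13 (r>0 drops 1)
2. [ext C3·C4]  r_C3² + 6r_C3 − 247 = 0  ⇒  r_C3 = 13 (r>0 drops 1)

13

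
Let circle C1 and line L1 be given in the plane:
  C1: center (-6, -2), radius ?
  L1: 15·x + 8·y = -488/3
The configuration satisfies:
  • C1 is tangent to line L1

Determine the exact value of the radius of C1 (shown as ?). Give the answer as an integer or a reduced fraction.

10/3

1. [C1‖L1]  r_C1² − 100/9 = 0  ⇒  r_C1 = 10/3 (r>0 drops 1)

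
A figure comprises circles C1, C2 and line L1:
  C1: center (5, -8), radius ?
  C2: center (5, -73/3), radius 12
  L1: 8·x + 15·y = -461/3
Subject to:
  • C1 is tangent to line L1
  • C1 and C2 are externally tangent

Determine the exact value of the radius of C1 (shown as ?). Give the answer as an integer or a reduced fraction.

13/3

1. [C1‖L1]  r_C1² − 169/9 = 0  ⇒  r_C1 = 13/3 (r>0 drops 1)
2. [ext C1·C2]  r_C1² + 24r_C1 − 1105/9 = 0  ⇒  r_C1 = 13/3 (r>0 drops 1)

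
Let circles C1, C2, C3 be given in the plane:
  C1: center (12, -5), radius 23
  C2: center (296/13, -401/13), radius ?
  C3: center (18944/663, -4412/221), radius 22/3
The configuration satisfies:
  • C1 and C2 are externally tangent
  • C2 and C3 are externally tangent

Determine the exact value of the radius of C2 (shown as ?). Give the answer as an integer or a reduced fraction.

1. [ext C1·C2]  r_C2² + 46r_C2 − 255 = 0  ⇒  r_C2 = 5 (r>0 drops 1)
2. [ext C2·C3]  r_C2² + (44/3)r_C2 − 295/3 = 0  ⇒  r_C2 = 5 (r>0 drops 1)

5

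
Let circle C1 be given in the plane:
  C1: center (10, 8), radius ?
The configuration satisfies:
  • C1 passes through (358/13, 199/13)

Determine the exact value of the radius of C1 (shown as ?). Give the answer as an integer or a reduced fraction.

1. [C1∋P]  r_C1² − 361 = 0  ⇒  r_C1 = 19 (r>0 drops 1)

19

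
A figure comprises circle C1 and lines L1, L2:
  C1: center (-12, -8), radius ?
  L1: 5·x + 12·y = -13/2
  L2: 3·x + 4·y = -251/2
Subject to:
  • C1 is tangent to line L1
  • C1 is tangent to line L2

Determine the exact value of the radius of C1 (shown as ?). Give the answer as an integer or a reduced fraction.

23/2

1. [C1‖L1]  r_C1² − 529/4 = 0  ⇒  r_C1 = 23/2 (r>0 drops 1)
2. [C1‖L2]  r_C1² − 529/4 = 0  ⇒  r_C1 = 23/2 (r>0 drops 1)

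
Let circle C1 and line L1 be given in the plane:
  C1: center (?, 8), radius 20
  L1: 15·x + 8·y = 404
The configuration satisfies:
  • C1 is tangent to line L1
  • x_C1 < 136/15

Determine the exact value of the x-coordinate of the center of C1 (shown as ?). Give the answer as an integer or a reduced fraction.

1. [C1‖L1]  x_C1² − (136/3)x_C1 = 0  ⇒  x_C1 = 0 or 136/3
2. given x_C1 < 136/15: keep 0

0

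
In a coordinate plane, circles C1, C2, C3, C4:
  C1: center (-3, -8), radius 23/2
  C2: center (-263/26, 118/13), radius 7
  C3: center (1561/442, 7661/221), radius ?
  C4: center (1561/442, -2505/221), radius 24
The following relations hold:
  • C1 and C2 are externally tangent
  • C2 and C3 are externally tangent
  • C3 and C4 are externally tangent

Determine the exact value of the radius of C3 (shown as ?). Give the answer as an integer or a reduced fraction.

22

1. [ext C2·C3]  r_C3² + 14r_C3 − 792 = 0  ⇒  r_C3 = 22 (r>0 drops 1)
2. [ext C3·C4]  r_C3² + 48r_C3 − 1540 = 0  ⇒  r_C3 = 22 (r>0 drops 1)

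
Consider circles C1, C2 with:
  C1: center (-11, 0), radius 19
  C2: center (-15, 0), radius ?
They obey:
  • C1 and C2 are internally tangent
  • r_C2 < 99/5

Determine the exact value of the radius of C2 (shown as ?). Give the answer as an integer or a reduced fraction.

15

1. [int C1,C2]  r_C2² − 38r_C2 + 345 = 0  ⇒  r_C2 = 15 or 23
2. given r_C2 < 99/5: keep 15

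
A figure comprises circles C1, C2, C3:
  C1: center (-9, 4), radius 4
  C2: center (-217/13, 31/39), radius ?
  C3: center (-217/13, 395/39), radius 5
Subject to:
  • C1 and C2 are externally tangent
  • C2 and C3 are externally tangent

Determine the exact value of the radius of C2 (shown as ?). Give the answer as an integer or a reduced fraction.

13/3

1. [ext C1·C2]  r_C2² + 8r_C2 − 481/9 = 0  ⇒  r_C2 = 13/3 (r>0 drops 1)
2. [ext C2·C3]  r_C2² + 10r_C2 − 559/9 = 0  ⇒  r_C2 = 13/3 (r>0 drops 1)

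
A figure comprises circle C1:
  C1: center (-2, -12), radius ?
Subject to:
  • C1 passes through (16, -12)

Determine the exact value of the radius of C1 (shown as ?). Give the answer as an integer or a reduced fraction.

18

1. [C1∋P]  r_C1² − 324 = 0  ⇒  r_C1 = 18 (r>0 drops 1)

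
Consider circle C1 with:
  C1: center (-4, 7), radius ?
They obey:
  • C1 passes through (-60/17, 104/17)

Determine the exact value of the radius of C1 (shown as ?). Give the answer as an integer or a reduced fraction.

1

1. [C1∋P]  r_C1² − 1 = 0  ⇒  r_C1 = 1 (r>0 drops 1)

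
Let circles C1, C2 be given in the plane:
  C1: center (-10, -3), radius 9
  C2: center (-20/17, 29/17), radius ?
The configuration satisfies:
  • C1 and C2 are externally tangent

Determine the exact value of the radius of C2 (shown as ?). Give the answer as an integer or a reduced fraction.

1

1. [ext C1·C2]  r_C2² + 18r_C2 − 19 = 0  ⇒  r_C2 = 1 (r>0 drops 1)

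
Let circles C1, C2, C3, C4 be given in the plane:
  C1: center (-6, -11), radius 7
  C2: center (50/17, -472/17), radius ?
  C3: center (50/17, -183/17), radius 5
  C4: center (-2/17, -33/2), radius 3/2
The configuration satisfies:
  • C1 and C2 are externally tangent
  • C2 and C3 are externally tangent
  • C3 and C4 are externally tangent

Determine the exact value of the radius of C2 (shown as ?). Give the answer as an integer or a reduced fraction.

12

1. [ext C1·C2]  r_C2² + 14r_C2 − 312 = 0  ⇒  r_C2 = 12 (r>0 drops 1)
2. [ext C2·C3]  r_C2² + 10r_C2 − 264 = 0  ⇒  r_C2 = 12 (r>0 drops 1)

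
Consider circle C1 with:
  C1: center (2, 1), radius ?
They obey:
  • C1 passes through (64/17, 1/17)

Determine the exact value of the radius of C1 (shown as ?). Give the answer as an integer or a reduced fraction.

1. [C1∋P]  r_C1² − 4 = 0  ⇒  r_C1 = 2 (r>0 drops 1)

2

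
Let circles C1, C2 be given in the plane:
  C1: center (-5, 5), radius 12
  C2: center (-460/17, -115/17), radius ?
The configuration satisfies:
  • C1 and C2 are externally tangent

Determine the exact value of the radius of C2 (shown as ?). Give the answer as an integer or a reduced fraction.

13

1. [ext C1·C2]  r_C2² + 24r_C2 − 481 = 0  ⇒  r_C2 = 13 (r>0 drops 1)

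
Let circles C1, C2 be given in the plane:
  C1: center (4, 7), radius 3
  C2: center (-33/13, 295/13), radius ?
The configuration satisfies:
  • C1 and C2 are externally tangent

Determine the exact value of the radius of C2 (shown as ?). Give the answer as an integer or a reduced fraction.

14

1. [ext C1·C2]  r_C2² + 6r_C2 − 280 = 0  ⇒  r_C2 = 14 (r>0 drops 1)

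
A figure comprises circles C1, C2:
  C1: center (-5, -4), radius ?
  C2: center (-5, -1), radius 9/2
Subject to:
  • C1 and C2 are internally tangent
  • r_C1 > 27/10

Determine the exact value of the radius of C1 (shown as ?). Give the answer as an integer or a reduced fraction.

1. [int C1,C2]  r_C1² − 9r_C1 + 45/4 = 0  ⇒  r_C1 = 3/2 or 15/2
2. given r_C1 > 27/10: keep 15/2

15/2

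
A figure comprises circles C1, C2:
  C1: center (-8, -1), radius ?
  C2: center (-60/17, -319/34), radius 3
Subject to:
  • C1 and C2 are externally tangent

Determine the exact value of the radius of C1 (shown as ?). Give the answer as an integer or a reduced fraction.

13/2

1. [ext C1·C2]  r_C1² + 6r_C1 − 325/4 = 0  ⇒  r_C1 = 13/2 (r>0 drops 1)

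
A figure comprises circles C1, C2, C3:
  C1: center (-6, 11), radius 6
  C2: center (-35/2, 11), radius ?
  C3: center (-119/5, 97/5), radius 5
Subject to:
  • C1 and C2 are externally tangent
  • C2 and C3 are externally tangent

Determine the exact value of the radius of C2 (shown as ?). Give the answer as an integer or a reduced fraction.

11/2

1. [ext C1·C2]  r_C2² + 12r_C2 − 385/4 = 0  ⇒  r_C2 = 11/2 (r>0 drops 1)
2. [ext C2·C3]  r_C2² + 10r_C2 − 341/4 = 0  ⇒  r_C2 = 11/2 (r>0 drops 1)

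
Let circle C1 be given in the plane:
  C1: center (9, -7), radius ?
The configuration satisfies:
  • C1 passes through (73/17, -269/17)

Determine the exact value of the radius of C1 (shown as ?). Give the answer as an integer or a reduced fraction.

10

1. [C1∋P]  r_C1² − 100 = 0  ⇒  r_C1 = 10 (r>0 drops 1)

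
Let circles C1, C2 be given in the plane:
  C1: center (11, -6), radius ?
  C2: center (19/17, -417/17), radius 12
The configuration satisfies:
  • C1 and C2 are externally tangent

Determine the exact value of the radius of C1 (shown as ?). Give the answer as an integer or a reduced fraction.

1. [ext C1·C2]  r_C1² + 24r_C1 − 297 = 0  ⇒  r_C1 = 9 (r>0 drops 1)

9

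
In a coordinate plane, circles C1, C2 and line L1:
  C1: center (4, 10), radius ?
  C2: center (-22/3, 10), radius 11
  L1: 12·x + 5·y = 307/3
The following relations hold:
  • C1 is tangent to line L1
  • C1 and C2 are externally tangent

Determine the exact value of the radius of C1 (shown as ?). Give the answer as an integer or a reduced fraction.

1. [C1‖L1]  r_C1² − 1/9 = 0  ⇒  r_C1 = 1/3 (r>0 drops 1)
2. [ext C1·C2]  r_C1² + 22r_C1 − 67/9 = 0  ⇒  r_C1 = 1/3 (r>0 drops 1)

1/3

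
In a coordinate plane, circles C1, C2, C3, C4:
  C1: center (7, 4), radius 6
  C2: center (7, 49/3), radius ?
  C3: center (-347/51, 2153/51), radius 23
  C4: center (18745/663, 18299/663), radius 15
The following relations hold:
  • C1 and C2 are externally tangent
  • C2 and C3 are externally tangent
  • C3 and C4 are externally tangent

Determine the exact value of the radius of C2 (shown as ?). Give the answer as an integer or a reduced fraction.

1. [ext C1·C2]  r_C2² + 12r_C2 − 1045/9 = 0  ⇒  r_C2 = 19/3 (r>0 drops 1)
2. [ext C2·C3]  r_C2² + 46r_C2 − 2983/9 = 0  ⇒  r_C2 = 19/3 (r>0 drops 1)

19/3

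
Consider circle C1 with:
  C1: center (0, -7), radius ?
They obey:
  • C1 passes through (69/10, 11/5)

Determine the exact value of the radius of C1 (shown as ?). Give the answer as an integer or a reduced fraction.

1. [C1∋P]  r_C1² − 529/4 = 0  ⇒  r_C1 = 23/2 (r>0 drops 1)

23/2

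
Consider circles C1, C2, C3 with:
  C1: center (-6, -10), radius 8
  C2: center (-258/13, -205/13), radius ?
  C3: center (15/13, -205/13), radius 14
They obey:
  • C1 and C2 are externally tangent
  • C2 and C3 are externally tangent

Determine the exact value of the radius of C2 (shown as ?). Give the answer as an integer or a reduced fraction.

1. [ext C1·C2]  r_C2² + 16r_C2 − 161 = 0  ⇒  r_C2 = 7 (r>0 drops 1)
2. [ext C2·C3]  r_C2² + 28r_C2 − 245 = 0  ⇒  r_C2 = 7 (r>0 drops 1)

7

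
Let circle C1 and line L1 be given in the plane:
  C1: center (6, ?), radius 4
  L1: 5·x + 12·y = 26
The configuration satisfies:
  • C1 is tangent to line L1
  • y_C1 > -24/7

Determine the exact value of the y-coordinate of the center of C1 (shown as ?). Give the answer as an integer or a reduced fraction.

4

1. [C1‖L1]  y_C1² + (2/3)y_C1 − 56/3 = 0  ⇒  y_C1 = -14/3 or 4
2. given y_C1 > -24/7: keep 4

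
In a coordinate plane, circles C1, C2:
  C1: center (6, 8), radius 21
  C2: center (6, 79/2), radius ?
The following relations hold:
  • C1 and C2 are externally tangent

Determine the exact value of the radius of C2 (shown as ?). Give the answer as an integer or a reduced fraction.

21/2

1. [ext C1·C2]  r_C2² + 42r_C2 − 2205/4 = 0  ⇒  r_C2 = 21/2 (r>0 drops 1)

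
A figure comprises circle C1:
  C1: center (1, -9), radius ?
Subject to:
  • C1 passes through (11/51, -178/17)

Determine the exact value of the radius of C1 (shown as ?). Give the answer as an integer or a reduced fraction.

5/3

1. [C1∋P]  r_C1² − 25/9 = 0  ⇒  r_C1 = 5/3 (r>0 drops 1)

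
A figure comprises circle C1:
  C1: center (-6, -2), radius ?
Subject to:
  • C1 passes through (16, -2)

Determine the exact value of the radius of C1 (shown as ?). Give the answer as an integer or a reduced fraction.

1. [C1∋P]  r_C1² − 484 = 0  ⇒  r_C1 = 22 (r>0 drops 1)

22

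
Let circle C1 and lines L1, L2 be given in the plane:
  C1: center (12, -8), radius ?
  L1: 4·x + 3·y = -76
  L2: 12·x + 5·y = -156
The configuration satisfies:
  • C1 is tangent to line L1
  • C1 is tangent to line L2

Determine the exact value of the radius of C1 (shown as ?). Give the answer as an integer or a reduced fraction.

20

1. [C1‖L1]  r_C1² − 400 = 0  ⇒  r_C1 = 20 (r>0 drops 1)
2. [C1‖L2]  r_C1² − 400 = 0  ⇒  r_C1 = 20 (r>0 drops 1)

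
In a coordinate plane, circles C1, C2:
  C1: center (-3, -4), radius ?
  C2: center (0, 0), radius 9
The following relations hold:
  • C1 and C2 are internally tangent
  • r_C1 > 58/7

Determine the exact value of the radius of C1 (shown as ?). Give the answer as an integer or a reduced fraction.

14

1. [int C1,C2]  r_C1² − 18r_C1 + 56 = 0  ⇒  r_C1 = 4 or 14
2. given r_C1 > 58/7: keep 14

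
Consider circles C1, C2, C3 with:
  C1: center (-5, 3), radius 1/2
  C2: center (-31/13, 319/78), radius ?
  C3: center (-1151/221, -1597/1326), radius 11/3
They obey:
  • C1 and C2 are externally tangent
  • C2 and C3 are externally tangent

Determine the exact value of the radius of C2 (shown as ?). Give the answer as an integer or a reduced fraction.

1. [ext C1·C2]  r_C2² + 1r_C2 − 70/9 = 0  ⇒  r_C2 = 7/3 (r>0 drops 1)
2. [ext C2·C3]  r_C2² + (22/3)r_C2 − 203/9 = 0  ⇒  r_C2 = 7/3 (r>0 drops 1)

7/3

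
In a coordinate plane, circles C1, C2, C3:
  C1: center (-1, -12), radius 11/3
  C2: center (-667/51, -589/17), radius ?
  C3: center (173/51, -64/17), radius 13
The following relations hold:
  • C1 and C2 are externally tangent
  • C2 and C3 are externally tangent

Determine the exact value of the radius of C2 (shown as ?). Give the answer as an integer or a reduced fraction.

22

1. [ext C1·C2]  r_C2² + (22/3)r_C2 − 1936/3 = 0  ⇒  r_C2 = 22 (r>0 drops 1)
2. [ext C2·C3]  r_C2² + 26r_C2 − 1056 = 0  ⇒  r_C2 = 22 (r>0 drops 1)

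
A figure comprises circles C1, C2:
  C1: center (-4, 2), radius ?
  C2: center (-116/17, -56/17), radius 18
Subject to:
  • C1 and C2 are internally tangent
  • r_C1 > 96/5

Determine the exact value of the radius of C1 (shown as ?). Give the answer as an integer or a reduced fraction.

24

1. [int C1,C2]  r_C1² − 36r_C1 + 288 = 0  ⇒  r_C1 = 12 or 24
2. given r_C1 > 96/5: keep 24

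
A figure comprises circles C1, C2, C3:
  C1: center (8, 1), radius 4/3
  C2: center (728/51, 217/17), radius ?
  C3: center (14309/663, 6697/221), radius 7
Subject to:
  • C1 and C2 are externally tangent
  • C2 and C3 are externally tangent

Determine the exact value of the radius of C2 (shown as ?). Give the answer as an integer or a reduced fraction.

1. [ext C1·C2]  r_C2² + (8/3)r_C2 − 176 = 0  ⇒  r_C2 = 12 (r>0 drops 1)
2. [ext C2·C3]  r_C2² + 14r_C2 − 312 = 0  ⇒  r_C2 = 12 (r>0 drops 1)

12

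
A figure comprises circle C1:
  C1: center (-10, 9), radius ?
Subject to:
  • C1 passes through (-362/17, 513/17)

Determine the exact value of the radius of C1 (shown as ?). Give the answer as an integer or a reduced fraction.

24

1. [C1∋P]  r_C1² − 576 = 0  ⇒  r_C1 = 24 (r>0 drops 1)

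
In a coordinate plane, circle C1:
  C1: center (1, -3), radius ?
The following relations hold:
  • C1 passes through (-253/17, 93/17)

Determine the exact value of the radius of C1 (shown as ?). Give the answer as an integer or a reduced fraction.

18

1. [C1∋P]  r_C1² − 324 = 0  ⇒  r_C1 = 18 (r>0 drops 1)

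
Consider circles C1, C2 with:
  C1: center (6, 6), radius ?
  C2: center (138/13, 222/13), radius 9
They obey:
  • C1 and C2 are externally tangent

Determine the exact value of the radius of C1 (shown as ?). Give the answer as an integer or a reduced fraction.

3

1. [ext C1·C2]  r_C1² + 18r_C1 − 63 = 0  ⇒  r_C1 = 3 (r>0 drops 1)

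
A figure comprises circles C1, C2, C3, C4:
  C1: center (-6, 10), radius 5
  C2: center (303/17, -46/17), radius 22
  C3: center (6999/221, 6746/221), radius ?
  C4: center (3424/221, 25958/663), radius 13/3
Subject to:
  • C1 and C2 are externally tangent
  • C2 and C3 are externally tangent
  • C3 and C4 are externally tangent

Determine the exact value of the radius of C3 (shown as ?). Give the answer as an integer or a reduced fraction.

14

1. [ext C2·C3]  r_C3² + 44r_C3 − 812 = 0  ⇒  r_C3 = 14 (r>0 drops 1)
2. [ext C3·C4]  r_C3² + (26/3)r_C3 − 952/3 = 0  ⇒  r_C3 = 14 (r>0 drops 1)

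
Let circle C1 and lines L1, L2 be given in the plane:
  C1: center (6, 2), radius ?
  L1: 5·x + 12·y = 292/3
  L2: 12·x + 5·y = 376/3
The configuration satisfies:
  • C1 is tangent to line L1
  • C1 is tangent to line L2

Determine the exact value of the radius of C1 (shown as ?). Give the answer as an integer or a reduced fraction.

1. [C1‖L1]  r_C1² − 100/9 = 0  ⇒  r_C1 = 10/3 (r>0 drops 1)
2. [C1‖L2]  r_C1² − 100/9 = 0  ⇒  r_C1 = 10/3 (r>0 drops 1)

10/3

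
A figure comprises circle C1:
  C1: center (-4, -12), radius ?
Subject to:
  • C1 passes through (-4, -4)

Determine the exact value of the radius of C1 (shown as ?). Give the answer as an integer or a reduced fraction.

1. [C1∋P]  r_C1² − 64 = 0  ⇒  r_C1 = 8 (r>0 drops 1)

8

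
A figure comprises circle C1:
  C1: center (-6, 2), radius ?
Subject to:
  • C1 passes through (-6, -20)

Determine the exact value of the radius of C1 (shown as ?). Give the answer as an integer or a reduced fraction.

22

1. [C1∋P]  r_C1² − 484 = 0  ⇒  r_C1 = 22 (r>0 drops 1)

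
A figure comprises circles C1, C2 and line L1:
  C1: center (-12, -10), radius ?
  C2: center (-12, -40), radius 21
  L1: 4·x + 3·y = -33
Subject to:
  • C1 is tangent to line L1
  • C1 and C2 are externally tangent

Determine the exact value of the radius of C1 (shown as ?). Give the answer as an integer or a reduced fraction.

1. [C1‖L1]  r_C1² − 81 = 0  ⇒  r_C1 = 9 (r>0 drops 1)
2. [ext C1·C2]  r_C1² + 42r_C1 − 459 = 0  ⇒  r_C1 = 9 (r>0 drops 1)

9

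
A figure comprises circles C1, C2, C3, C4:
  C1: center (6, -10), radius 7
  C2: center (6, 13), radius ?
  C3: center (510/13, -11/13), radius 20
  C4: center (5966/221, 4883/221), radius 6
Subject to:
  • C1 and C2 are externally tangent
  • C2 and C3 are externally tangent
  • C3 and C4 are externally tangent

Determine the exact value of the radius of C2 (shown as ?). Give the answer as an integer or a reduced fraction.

16

1. [ext C1·C2]  r_C2² + 14r_C2 − 480 = 0  ⇒  r_C2 = 16 (r>0 drops 1)
2. [ext C2·C3]  r_C2² + 40r_C2 − 896 = 0  ⇒  r_C2 = 16 (r>0 drops 1)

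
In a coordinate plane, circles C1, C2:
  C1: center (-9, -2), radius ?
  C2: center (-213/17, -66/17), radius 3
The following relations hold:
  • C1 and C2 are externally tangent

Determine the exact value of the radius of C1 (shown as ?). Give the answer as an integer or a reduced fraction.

1. [ext C1·C2]  r_C1² + 6r_C1 − 7 = 0  ⇒  r_C1 = 1 (r>0 drops 1)

1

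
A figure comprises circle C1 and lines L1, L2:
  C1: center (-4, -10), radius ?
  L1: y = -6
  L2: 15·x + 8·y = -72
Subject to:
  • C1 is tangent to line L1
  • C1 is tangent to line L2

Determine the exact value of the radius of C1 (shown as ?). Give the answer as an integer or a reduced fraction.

1. [C1‖L1]  r_C1² − 16 = 0  ⇒  r_C1 = 4 (r>0 drops 1)
2. [C1‖L2]  r_C1² − 16 = 0  ⇒  r_C1 = 4 (r>0 drops 1)

4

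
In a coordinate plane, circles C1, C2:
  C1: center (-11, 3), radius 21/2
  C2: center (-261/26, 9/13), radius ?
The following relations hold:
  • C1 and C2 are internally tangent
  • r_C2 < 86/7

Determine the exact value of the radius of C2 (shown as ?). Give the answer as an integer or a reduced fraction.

8

1. [int C1,C2]  r_C2² − 21r_C2 + 104 = 0  ⇒  r_C2 = 8 or 13
2. given r_C2 < 86/7: keep 8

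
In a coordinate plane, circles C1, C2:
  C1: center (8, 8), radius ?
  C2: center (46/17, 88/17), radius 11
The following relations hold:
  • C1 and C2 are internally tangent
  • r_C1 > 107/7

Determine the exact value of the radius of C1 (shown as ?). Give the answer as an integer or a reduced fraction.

17

1. [int C1,C2]  r_C1² − 22r_C1 + 85 = 0  ⇒  r_C1 = 5 or 17
2. given r_C1 > 107/7: keep 17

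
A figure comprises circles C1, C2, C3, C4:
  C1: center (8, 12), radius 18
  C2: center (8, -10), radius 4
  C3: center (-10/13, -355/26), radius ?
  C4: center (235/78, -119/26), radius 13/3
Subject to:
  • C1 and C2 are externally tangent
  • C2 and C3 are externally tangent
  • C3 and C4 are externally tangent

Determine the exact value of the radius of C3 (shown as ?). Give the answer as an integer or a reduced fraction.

11/2

1. [ext C2·C3]  r_C3² + 8r_C3 − 297/4 = 0  ⇒  r_C3 = 11/2 (r>0 drops 1)
2. [ext C3·C4]  r_C3² + (26/3)r_C3 − 935/12 = 0  ⇒  r_C3 = 11/2 (r>0 drops 1)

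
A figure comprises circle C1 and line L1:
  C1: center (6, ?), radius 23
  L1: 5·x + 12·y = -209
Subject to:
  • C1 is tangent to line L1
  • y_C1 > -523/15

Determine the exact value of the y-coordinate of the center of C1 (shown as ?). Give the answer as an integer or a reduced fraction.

1. [C1‖L1]  y_C1² + (239/6)y_C1 − 1345/6 = 0  ⇒  y_C1 = -269/6 or 5
2. given y_C1 > -523/15: keep 5

5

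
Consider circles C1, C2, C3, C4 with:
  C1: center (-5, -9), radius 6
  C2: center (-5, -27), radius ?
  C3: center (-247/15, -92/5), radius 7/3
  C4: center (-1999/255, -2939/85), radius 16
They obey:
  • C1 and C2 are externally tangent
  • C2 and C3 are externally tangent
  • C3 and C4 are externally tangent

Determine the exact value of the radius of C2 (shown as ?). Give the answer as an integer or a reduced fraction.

1. [ext C1·C2]  r_C2² + 12r_C2 − 288 = 0  ⇒  r_C2 = 12 (r>0 drops 1)
2. [ext C2·C3]  r_C2² + (14/3)r_C2 − 200 = 0  ⇒  r_C2 = 12 (r>0 drops 1)

12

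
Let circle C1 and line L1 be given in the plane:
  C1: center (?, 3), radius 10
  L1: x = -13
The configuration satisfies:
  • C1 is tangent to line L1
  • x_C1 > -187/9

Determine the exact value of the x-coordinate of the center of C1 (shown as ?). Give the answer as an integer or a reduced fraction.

-3

1. [C1‖L1]  x_C1² + 26x_C1 + 69 = 0  ⇒  x_C1 = -23 or -3
2. given x_C1 > -187/9: keep -3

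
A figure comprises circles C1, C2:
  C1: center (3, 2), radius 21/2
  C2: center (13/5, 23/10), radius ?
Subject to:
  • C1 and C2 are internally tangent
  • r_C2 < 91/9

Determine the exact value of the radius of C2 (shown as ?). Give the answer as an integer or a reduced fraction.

10

1. [int C1,C2]  r_C2² − 21r_C2 + 110 = 0  ⇒  r_C2 = 10 or 11
2. given r_C2 < 91/9: keep 10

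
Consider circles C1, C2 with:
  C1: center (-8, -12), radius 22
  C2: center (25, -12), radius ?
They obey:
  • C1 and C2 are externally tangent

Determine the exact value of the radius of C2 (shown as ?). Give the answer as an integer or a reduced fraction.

11

1. [ext C1·C2]  r_C2² + 44r_C2 − 605 = 0  ⇒  r_C2 = 11 (r>0 drops 1)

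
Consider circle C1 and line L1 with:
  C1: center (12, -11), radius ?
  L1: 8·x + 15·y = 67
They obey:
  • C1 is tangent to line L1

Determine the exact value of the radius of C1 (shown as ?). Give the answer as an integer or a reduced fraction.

1. [C1‖L1]  r_C1² − 64 = 0  ⇒  r_C1 = 8 (r>0 drops 1)

8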